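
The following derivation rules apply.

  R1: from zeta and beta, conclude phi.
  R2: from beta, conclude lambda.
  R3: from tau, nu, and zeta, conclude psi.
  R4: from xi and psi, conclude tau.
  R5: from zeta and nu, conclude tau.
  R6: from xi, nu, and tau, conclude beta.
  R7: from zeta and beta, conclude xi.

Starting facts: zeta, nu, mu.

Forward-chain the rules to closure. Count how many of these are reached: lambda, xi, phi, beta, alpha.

0

lambda would need beta (R2), but beta is never established.
xi would need zeta and beta (R7), but beta is never established.
phi would need zeta and beta (R1), but beta is never established.
beta would need xi, nu, and tau (R6), but xi is never established.
No rule produces alpha, and it is not given.
None of the 5 are reached.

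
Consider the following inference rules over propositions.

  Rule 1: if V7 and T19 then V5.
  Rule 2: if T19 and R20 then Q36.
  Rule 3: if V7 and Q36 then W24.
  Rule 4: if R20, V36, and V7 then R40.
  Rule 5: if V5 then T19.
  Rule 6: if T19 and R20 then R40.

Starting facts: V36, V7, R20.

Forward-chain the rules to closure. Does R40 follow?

From R20, V36, and V7, Rule 4 gives R40.

Yes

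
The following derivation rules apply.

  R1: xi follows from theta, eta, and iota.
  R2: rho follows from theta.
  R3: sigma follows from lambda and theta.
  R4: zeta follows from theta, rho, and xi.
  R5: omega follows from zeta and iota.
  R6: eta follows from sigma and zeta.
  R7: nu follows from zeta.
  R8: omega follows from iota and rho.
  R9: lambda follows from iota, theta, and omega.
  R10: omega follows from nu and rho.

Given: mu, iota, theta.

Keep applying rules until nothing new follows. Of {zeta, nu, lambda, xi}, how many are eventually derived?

From theta, R2 gives rho.
iota and rho hold, so omega follows (R8).
From iota, theta, and omega, R9 gives lambda.
zeta would need theta, rho, and xi (R4), but xi is never established.
nu would need zeta (R7), but zeta is never established.
lambda: reached.
xi would need theta, eta, and iota (R1), but eta is never established.
Reached: lambda — 1 of the 4.

1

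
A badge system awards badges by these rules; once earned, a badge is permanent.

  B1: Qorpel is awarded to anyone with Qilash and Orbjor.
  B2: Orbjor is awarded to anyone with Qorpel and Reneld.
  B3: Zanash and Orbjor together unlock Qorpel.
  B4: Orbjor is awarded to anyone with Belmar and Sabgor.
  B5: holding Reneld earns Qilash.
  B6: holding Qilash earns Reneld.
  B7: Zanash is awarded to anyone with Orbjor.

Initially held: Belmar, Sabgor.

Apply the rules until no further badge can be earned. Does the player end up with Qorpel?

Yes

With Belmar and Sabgor, Orbjor is earned (B4).
With Orbjor, Zanash is earned (B7).
With Zanash and Orbjor, Qorpel is earned (B3).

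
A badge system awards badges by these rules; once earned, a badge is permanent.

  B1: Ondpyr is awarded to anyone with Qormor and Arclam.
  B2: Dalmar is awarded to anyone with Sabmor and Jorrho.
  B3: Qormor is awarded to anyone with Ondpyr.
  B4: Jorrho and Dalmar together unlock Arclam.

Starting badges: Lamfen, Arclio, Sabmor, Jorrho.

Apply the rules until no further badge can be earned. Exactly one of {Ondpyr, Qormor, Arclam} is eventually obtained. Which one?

With Sabmor and Jorrho, Dalmar is earned (B2).
With Jorrho and Dalmar, Arclam is earned (B4).
Qormor would need Ondpyr (B3), but Ondpyr is never earned. Ondpyr would need Qormor and Arclam (B1), but Qormor is never earned.

Arclam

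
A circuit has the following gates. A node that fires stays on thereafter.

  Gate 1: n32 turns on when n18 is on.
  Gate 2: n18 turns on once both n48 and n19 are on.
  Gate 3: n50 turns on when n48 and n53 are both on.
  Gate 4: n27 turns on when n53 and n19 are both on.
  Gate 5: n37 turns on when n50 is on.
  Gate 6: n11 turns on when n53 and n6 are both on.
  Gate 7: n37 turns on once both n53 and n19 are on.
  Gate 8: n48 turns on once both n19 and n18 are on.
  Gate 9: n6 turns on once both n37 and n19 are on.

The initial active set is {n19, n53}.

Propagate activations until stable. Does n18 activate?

n18 would need n48 and n19 (Gate 2), but n48 never turns on.

No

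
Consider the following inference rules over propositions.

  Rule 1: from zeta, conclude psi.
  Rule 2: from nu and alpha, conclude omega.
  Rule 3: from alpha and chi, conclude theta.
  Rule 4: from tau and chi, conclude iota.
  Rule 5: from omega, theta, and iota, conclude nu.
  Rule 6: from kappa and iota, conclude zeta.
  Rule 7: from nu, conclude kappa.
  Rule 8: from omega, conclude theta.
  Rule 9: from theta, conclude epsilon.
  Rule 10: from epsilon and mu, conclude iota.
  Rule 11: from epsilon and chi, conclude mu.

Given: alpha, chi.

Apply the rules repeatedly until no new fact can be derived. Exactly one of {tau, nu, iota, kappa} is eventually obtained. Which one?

From alpha and chi, Rule 3 gives theta.
From theta, Rule 9 gives epsilon.
epsilon and chi hold, so mu follows (Rule 11).
From epsilon and mu, Rule 10 gives iota.
No rule produces tau, and it is not given. nu would need omega, theta, and iota (Rule 5), but omega is never established. kappa would need nu (Rule 7), but nu is never established.

iota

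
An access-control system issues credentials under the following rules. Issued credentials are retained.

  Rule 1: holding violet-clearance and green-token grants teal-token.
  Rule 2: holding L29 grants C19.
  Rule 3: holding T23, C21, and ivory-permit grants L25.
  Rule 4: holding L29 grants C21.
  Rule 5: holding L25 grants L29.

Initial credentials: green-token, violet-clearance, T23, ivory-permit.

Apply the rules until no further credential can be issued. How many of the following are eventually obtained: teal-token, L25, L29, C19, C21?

1

Holding violet-clearance and green-token grants teal-token (Rule 1).
teal-token: reached.
L25 would need T23, C21, and ivory-permit (Rule 3), but C21 is never granted.
L29 would need L25 (Rule 5), but L25 is never granted.
C19 would need L29 (Rule 2), but L29 is never granted.
C21 would need L29 (Rule 4), but L29 is never granted.
Reached: teal-token — 1 of the 5.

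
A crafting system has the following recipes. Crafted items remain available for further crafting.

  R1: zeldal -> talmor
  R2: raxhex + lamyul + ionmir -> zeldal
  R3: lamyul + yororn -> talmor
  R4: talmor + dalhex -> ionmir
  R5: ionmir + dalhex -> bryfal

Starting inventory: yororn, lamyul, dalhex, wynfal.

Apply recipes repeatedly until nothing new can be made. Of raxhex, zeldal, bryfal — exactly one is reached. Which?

Using R3, lamyul and yororn make talmor.
talmor + dalhex -> ionmir (R4).
Using R5, ionmir and dalhex make bryfal.
zeldal would need raxhex, lamyul, and ionmir (R2), but raxhex is never obtained. No rule produces raxhex, and it is not given.

bryfal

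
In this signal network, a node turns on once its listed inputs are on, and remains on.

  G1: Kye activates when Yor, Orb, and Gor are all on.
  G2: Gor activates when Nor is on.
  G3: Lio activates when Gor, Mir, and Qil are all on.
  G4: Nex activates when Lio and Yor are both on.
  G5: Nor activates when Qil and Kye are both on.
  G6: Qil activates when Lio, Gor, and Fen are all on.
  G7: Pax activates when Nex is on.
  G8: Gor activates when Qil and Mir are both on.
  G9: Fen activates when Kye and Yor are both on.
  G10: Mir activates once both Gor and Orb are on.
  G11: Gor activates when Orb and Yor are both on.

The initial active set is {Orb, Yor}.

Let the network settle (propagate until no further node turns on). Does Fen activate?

G11: Orb and Yor on → Gor on.
G1: Yor, Orb, and Gor on → Kye on.
Kye and Yor are on, so Fen activates (G9).

Yes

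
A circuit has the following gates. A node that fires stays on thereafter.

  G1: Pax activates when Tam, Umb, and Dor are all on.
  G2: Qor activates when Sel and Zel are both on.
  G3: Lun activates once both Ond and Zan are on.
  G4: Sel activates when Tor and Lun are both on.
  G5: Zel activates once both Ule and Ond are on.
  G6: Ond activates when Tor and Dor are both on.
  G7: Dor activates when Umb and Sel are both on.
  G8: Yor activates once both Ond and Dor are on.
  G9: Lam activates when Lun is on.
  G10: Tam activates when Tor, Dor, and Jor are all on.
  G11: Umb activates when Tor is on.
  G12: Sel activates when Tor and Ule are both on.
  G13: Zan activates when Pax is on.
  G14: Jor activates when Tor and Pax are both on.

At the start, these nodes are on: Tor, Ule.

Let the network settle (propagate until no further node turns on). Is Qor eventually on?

Yes

G12: Tor and Ule on → Sel on.
Tor is on, so Umb activates (G11).
G7: Umb and Sel on → Dor on.
G6: Tor and Dor on → Ond on.
Ule and Ond are on, so Zel activates (G5).
G2: Sel and Zel on → Qor on.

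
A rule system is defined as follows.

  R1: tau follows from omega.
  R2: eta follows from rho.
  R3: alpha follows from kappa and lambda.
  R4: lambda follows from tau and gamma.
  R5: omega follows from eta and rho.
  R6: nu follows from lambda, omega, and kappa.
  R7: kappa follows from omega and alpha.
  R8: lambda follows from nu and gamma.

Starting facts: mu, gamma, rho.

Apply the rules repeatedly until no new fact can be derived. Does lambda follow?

rho holds, so eta follows (R2).
From eta and rho, R5 gives omega.
From omega, R1 gives tau.
tau and gamma hold, so lambda follows (R4).

Yes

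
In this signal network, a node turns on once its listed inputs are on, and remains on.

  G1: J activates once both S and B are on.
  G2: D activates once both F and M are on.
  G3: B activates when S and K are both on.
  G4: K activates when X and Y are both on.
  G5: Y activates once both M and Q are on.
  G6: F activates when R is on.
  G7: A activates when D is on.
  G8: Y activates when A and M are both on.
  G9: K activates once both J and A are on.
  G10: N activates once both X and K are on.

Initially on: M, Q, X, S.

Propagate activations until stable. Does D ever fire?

D would need F and M (G2), but F never turns on.

No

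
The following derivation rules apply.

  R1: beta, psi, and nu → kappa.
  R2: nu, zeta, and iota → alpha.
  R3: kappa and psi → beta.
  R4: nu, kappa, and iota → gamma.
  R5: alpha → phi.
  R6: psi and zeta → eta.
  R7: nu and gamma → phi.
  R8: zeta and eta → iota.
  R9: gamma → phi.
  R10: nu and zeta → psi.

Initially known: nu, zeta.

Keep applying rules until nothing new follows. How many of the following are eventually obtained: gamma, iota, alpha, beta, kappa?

2

From nu and zeta, R10 gives psi.
From psi and zeta, R6 gives eta.
From zeta and eta, R8 gives iota.
nu, zeta, and iota hold, so alpha follows (R2).
gamma would need nu, kappa, and iota (R4), but kappa is never established.
iota: reached.
alpha: reached.
beta would need kappa and psi (R3), but kappa is never established.
kappa would need beta, psi, and nu (R1), but beta is never established.
Reached: iota and alpha — 2 of the 5.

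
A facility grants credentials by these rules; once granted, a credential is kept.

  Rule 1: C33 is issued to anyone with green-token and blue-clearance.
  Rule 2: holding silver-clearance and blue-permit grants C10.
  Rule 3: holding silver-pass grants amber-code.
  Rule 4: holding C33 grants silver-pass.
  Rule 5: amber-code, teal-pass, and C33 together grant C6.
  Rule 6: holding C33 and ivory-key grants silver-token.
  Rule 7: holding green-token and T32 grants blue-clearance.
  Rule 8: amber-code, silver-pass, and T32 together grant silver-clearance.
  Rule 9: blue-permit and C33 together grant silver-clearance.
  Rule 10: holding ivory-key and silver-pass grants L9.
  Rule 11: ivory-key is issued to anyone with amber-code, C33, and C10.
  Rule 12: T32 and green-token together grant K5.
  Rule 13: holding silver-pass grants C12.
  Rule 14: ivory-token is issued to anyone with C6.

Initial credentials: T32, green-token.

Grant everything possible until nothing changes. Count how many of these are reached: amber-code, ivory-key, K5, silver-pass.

3

Holding green-token and T32 grants blue-clearance (Rule 7).
Holding T32 and green-token grants K5 (Rule 12).
Holding green-token and blue-clearance grants C33 (Rule 1).
Holding C33 grants silver-pass (Rule 4).
Holding silver-pass grants amber-code (Rule 3).
amber-code: reached.
ivory-key would need amber-code, C33, and C10 (Rule 11), but C10 is never granted.
K5: reached.
silver-pass: reached.
Reached: amber-code, K5, and silver-pass — 3 of the 4.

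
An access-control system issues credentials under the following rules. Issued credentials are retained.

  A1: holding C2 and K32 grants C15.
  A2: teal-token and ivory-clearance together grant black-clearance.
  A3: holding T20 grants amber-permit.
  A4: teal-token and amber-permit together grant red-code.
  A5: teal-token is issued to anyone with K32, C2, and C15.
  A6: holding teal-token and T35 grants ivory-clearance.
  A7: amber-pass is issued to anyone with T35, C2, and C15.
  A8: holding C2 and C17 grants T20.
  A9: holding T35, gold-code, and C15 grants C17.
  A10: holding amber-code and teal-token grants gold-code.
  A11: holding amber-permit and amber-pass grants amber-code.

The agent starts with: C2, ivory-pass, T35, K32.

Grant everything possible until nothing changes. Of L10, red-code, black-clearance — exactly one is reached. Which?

black-clearance

Holding C2 and K32 grants C15 (A1).
Holding K32, C2, and C15 grants teal-token (A5).
Holding teal-token and T35 grants ivory-clearance (A6).
Holding teal-token and ivory-clearance grants black-clearance (A2).
red-code would need teal-token and amber-permit (A4), but amber-permit is never granted. No rule produces L10, and it is not given.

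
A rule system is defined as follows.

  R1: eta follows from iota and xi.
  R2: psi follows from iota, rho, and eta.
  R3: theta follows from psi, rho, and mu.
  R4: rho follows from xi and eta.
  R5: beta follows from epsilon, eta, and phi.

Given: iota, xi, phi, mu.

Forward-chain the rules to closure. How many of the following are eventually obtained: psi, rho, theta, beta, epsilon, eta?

From iota and xi, R1 gives eta.
From xi and eta, R4 gives rho.
iota, rho, and eta hold, so psi follows (R2).
From psi, rho, and mu, R3 gives theta.
psi: reached.
rho: reached.
theta: reached.
beta would need epsilon, eta, and phi (R5), but epsilon is never established.
No rule produces epsilon, and it is not given.
eta: reached.
Reached: psi, rho, theta, and eta — 4 of the 6.

4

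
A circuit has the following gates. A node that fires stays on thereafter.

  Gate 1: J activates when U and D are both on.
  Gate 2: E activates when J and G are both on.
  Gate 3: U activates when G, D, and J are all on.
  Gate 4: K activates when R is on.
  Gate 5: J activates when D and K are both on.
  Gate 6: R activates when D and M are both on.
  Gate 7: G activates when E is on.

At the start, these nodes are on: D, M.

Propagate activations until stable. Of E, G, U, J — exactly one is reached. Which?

D and M are on, so R activates (Gate 6).
R is on, so K activates (Gate 4).
Gate 5: D and K on → J on.
U would need G, D, and J (Gate 3), but G never turns on. E would need J and G (Gate 2), but G never turns on. G would need E (Gate 7), but E never turns on.

J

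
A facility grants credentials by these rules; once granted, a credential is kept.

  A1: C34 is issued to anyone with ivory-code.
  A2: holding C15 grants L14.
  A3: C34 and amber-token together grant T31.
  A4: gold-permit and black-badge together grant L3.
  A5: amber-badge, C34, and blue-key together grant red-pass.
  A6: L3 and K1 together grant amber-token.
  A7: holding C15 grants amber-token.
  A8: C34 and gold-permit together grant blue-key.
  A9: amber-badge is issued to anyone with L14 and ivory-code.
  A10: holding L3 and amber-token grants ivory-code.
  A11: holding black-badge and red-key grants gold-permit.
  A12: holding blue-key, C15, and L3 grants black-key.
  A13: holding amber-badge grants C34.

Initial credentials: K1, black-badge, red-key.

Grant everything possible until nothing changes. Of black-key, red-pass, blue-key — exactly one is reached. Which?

Holding black-badge and red-key grants gold-permit (A11).
Holding gold-permit and black-badge grants L3 (A4).
Holding L3 and K1 grants amber-token (A6).
Holding L3 and amber-token grants ivory-code (A10).
Holding ivory-code grants C34 (A1).
Holding C34 and gold-permit grants blue-key (A8).
red-pass would need amber-badge, C34, and blue-key (A5), but amber-badge is never granted. black-key would need blue-key, C15, and L3 (A12), but C15 is never granted.

blue-key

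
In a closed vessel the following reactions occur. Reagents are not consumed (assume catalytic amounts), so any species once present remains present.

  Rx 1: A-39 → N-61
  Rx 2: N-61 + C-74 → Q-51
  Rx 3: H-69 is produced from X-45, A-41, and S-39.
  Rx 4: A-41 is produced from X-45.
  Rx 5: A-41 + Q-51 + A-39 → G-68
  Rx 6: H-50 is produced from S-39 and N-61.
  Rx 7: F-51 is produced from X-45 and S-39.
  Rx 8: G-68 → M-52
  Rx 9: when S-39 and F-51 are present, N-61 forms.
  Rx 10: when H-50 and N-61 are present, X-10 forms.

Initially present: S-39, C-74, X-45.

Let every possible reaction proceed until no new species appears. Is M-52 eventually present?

No

M-52 would need G-68 (Rx 8), but G-68 never forms.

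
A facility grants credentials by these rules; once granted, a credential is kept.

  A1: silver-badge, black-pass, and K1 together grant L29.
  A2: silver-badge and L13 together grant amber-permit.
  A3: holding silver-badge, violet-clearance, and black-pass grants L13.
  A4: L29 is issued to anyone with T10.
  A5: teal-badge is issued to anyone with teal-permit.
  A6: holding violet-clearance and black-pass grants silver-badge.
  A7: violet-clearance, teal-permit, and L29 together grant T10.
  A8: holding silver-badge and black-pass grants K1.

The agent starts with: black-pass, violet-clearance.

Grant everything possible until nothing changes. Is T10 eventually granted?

No

T10 would need violet-clearance, teal-permit, and L29 (A7), but teal-permit is never granted.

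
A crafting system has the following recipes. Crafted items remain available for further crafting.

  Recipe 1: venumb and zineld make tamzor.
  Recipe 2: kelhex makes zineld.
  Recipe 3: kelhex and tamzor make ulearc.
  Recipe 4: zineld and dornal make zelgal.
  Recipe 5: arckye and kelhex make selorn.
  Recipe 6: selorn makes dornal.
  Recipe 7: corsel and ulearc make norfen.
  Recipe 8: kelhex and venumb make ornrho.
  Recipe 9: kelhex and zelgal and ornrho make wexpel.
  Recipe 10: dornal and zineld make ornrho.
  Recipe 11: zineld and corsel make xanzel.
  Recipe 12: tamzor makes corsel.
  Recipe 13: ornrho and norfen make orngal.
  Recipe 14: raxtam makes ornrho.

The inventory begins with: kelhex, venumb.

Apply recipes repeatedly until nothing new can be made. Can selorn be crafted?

selorn would need arckye and kelhex (Recipe 5), but arckye is never obtained.

No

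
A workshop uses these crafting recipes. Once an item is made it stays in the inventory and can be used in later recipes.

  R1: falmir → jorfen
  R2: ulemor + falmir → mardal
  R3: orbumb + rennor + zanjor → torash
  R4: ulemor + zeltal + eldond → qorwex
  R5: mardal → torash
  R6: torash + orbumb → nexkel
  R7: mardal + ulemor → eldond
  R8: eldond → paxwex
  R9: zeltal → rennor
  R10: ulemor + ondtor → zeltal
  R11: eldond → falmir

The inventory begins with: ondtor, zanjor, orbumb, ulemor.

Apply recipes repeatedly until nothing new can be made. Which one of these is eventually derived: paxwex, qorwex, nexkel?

ulemor + ondtor → zeltal (R10).
Using R9, zeltal makes rennor.
orbumb + rennor + zanjor → torash (R3).
torash + orbumb → nexkel (R6).
qorwex would need ulemor, zeltal, and eldond (R4), but eldond is never obtained. paxwex would need eldond (R8), but eldond is never obtained.

nexkel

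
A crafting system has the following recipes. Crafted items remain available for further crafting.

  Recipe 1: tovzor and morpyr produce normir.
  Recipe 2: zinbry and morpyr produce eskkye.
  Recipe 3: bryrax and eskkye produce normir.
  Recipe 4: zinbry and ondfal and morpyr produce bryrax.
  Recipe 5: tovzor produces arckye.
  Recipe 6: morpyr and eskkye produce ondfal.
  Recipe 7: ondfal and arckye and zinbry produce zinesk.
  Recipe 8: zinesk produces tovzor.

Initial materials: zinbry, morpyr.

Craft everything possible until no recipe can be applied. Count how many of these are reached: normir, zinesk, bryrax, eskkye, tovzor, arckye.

3

zinbry and morpyr → eskkye (Recipe 2).
morpyr and eskkye → ondfal (Recipe 6).
zinbry and ondfal and morpyr → bryrax (Recipe 4).
Using Recipe 3, bryrax and eskkye make normir.
normir: reached.
zinesk would need ondfal, arckye, and zinbry (Recipe 7), but arckye is never obtained.
bryrax: reached.
eskkye: reached.
tovzor would need zinesk (Recipe 8), but zinesk is never obtained.
arckye would need tovzor (Recipe 5), but tovzor is never obtained.
Reached: normir, bryrax, and eskkye — 3 of the 6.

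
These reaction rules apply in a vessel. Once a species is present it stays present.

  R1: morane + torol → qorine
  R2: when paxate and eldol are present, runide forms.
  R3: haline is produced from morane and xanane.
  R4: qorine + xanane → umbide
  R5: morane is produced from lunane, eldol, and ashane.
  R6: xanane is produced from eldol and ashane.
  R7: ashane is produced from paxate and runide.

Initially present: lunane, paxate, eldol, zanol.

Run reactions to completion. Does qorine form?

qorine would need morane and torol (R1), but torol never forms.

No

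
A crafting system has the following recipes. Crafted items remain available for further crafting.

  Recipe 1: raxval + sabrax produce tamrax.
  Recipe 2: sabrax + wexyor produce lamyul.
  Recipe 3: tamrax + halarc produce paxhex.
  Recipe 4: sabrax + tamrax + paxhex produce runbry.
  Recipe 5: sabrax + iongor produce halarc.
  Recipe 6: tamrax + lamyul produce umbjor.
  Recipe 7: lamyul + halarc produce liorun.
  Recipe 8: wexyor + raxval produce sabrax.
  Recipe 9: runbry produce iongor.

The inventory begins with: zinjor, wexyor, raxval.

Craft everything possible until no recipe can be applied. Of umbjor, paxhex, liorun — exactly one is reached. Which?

umbjor

wexyor + raxval → sabrax (Recipe 8).
Using Recipe 1, raxval and sabrax make tamrax.
sabrax + wexyor → lamyul (Recipe 2).
Using Recipe 6, tamrax and lamyul make umbjor.
paxhex would need tamrax and halarc (Recipe 3), but halarc is never obtained. liorun would need lamyul and halarc (Recipe 7), but halarc is never obtained.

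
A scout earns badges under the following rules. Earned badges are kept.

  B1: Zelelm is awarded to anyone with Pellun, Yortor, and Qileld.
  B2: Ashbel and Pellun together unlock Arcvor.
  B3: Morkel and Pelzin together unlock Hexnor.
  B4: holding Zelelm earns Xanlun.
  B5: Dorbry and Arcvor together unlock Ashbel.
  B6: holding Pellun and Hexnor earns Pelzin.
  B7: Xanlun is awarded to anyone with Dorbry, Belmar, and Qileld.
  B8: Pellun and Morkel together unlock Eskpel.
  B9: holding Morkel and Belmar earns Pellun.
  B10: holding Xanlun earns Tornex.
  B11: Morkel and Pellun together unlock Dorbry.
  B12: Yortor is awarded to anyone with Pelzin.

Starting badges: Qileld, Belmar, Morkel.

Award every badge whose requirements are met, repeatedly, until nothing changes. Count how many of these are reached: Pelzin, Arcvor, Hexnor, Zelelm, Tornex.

With Morkel and Belmar, Pellun is earned (B9).
With Morkel and Pellun, Dorbry is earned (B11).
With Dorbry, Belmar, and Qileld, Xanlun is earned (B7).
With Xanlun, Tornex is earned (B10).
Pelzin would need Pellun and Hexnor (B6), but Hexnor is never earned.
Arcvor would need Ashbel and Pellun (B2), but Ashbel is never earned.
Hexnor would need Morkel and Pelzin (B3), but Pelzin is never earned.
Zelelm would need Pellun, Yortor, and Qileld (B1), but Yortor is never earned.
Tornex: reached.
Reached: Tornex — 1 of the 5.

1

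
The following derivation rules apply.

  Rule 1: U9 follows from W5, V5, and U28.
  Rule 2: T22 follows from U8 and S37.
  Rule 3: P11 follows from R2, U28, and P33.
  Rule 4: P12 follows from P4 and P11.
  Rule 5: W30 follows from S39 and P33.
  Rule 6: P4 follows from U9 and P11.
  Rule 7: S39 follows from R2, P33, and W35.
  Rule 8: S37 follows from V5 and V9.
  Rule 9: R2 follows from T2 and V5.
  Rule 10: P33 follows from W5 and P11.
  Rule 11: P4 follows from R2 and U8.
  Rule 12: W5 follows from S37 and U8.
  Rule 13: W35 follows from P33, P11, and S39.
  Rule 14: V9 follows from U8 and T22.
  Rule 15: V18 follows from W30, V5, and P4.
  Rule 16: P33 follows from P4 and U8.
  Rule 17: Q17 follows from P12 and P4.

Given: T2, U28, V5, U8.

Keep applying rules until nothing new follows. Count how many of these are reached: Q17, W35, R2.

2

T2 and V5 hold, so R2 follows (Rule 9).
R2 and U8 hold, so P4 follows (Rule 11).
From P4 and U8, Rule 16 gives P33.
From R2, U28, and P33, Rule 3 gives P11.
From P4 and P11, Rule 4 gives P12.
From P12 and P4, Rule 17 gives Q17.
Q17: reached.
W35 would need P33, P11, and S39 (Rule 13), but S39 is never established.
R2: reached.
Reached: Q17 and R2 — 2 of the 3.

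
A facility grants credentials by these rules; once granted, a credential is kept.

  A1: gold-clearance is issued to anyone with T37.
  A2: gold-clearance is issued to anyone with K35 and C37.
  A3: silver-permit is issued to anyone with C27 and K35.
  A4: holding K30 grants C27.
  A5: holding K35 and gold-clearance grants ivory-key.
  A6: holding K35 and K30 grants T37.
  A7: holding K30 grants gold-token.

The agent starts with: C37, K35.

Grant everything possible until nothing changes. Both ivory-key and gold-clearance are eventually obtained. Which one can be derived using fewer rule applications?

gold-clearance: Holding K35 and C37 grants gold-clearance (A2). [1 rule application]
ivory-key: Holding K35 and C37 grants gold-clearance (A2). Holding K35 and gold-clearance grants ivory-key (A5). [2 rule applications]
gold-clearance needs fewer.

gold-clearance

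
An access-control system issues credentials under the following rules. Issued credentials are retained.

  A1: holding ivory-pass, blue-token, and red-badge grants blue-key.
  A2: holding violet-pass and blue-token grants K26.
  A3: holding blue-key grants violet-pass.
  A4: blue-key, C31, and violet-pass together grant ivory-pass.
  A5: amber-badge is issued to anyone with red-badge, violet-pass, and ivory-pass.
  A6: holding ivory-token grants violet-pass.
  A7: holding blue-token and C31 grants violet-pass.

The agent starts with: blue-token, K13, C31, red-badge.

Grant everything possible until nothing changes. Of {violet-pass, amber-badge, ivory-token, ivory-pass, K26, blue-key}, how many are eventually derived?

2

Holding blue-token and C31 grants violet-pass (A7).
Holding violet-pass and blue-token grants K26 (A2).
violet-pass: reached.
amber-badge would need red-badge, violet-pass, and ivory-pass (A5), but ivory-pass is never granted.
No rule produces ivory-token, and it is not given.
ivory-pass would need blue-key, C31, and violet-pass (A4), but blue-key is never granted.
K26: reached.
blue-key would need ivory-pass, blue-token, and red-badge (A1), but ivory-pass is never granted.
Reached: violet-pass and K26 — 2 of the 6.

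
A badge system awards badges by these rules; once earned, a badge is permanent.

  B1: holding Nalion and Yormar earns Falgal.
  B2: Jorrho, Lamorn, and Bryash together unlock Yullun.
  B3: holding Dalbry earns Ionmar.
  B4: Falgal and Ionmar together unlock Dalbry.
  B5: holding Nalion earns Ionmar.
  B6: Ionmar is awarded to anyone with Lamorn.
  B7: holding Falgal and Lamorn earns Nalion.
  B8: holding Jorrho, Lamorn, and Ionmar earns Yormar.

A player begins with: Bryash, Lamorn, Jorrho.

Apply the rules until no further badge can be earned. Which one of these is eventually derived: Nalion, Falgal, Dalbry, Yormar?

With Lamorn, Ionmar is earned (B6).
With Jorrho, Lamorn, and Ionmar, Yormar is earned (B8).
Nalion would need Falgal and Lamorn (B7), but Falgal is never earned. Falgal would need Nalion and Yormar (B1), but Nalion is never earned. Dalbry would need Falgal and Ionmar (B4), but Falgal is never earned.

Yormar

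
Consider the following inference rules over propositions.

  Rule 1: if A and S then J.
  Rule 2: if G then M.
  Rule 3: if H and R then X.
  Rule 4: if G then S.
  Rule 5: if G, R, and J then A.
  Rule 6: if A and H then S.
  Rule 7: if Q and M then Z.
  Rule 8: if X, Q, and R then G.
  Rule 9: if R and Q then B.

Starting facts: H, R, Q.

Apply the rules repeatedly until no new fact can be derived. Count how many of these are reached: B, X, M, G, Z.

5

H and R hold, so X follows (Rule 3).
R and Q hold, so B follows (Rule 9).
From X, Q, and R, Rule 8 gives G.
From G, Rule 2 gives M.
Q and M hold, so Z follows (Rule 7).
B: reached.
X: reached.
M: reached.
G: reached.
Z: reached.
All 5 are reached.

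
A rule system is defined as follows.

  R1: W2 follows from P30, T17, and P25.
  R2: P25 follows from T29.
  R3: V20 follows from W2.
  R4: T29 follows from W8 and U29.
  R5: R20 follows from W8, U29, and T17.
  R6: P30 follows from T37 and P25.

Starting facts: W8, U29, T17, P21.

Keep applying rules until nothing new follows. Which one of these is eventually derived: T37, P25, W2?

From W8 and U29, R4 gives T29.
T29 holds, so P25 follows (R2).
W2 would need P30, T17, and P25 (R1), but P30 is never established. No rule produces T37, and it is not given.

P25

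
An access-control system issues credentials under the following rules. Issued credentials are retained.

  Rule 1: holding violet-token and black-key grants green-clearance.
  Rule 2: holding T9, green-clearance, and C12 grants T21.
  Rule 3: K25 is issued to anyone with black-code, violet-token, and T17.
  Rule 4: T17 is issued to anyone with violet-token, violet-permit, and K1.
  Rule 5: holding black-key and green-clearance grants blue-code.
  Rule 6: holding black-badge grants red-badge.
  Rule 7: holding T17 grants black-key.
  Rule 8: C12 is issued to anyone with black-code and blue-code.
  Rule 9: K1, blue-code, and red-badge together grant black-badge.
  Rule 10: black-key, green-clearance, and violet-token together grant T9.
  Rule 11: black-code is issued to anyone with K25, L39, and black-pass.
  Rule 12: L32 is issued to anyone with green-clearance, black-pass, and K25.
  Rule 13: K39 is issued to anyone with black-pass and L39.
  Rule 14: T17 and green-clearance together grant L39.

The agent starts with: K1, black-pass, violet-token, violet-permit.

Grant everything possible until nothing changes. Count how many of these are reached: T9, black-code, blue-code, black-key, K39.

4

Holding violet-token, violet-permit, and K1 grants T17 (Rule 4).
Holding T17 grants black-key (Rule 7).
Holding violet-token and black-key grants green-clearance (Rule 1).
Holding black-key and green-clearance grants blue-code (Rule 5).
Holding black-key, green-clearance, and violet-token grants T9 (Rule 10).
Holding T17 and green-clearance grants L39 (Rule 14).
Holding black-pass and L39 grants K39 (Rule 13).
T9: reached.
black-code would need K25, L39, and black-pass (Rule 11), but K25 is never granted.
blue-code: reached.
black-key: reached.
K39: reached.
Reached: T9, blue-code, black-key, and K39 — 4 of the 5.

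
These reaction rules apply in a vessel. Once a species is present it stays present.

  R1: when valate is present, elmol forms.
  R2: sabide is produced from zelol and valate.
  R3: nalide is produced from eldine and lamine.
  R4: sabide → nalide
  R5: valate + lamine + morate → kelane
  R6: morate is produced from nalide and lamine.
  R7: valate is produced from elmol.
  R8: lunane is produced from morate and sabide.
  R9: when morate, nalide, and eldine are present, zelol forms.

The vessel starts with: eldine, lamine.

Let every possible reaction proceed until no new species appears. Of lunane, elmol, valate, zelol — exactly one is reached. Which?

eldine and lamine present → nalide forms (R3).
nalide and lamine present → morate forms (R6).
morate, nalide, and eldine present → zelol forms (R9).
lunane would need morate and sabide (R8), but sabide never forms. elmol would need valate (R1), but valate never forms. valate would need elmol (R7), but elmol never forms.

zelol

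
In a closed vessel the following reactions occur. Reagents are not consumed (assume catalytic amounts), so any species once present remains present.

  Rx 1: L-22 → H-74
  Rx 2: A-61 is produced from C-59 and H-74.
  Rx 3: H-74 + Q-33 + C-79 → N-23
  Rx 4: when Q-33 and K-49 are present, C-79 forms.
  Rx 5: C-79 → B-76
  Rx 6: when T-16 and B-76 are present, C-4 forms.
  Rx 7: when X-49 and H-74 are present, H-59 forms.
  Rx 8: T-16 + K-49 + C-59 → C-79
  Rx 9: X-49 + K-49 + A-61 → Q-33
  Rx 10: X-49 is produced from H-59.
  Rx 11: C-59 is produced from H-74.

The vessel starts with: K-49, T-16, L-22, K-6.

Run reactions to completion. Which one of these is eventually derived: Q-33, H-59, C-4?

L-22 present → H-74 forms (Rx 1).
H-74 present → C-59 forms (Rx 11).
T-16, K-49, and C-59 present → C-79 forms (Rx 8).
C-79 present → B-76 forms (Rx 5).
T-16 and B-76 present → C-4 forms (Rx 6).
Q-33 would need X-49, K-49, and A-61 (Rx 9), but X-49 never forms. H-59 would need X-49 and H-74 (Rx 7), but X-49 never forms.

C-4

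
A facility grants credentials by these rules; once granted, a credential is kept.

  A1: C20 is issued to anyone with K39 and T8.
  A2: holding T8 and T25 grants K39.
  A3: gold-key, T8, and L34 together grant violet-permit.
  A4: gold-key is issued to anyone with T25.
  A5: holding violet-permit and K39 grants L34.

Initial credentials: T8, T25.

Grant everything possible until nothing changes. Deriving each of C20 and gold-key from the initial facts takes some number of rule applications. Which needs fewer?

gold-key

gold-key: Holding T25 grants gold-key (A4). [1 rule application]
C20: Holding T8 and T25 grants K39 (A2). Holding K39 and T8 grants C20 (A1). [2 rule applications]
gold-key needs fewer.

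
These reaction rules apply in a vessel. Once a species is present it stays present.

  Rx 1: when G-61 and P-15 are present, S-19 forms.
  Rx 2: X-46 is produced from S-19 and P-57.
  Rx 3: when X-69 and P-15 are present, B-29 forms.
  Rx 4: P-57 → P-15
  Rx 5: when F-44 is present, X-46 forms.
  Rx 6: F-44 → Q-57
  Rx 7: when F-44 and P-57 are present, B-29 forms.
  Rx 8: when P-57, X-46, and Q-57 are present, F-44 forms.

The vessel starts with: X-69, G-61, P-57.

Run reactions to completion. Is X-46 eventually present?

Yes

P-57 present → P-15 forms (Rx 4).
G-61 and P-15 present → S-19 forms (Rx 1).
S-19 and P-57 present → X-46 forms (Rx 2).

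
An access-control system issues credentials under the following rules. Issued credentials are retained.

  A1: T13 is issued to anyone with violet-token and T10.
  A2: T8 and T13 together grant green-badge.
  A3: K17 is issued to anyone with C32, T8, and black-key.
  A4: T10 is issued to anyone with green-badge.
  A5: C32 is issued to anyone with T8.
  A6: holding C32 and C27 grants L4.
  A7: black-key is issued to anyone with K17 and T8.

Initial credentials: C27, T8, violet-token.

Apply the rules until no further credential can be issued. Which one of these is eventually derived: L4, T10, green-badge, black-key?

L4

Holding T8 grants C32 (A5).
Holding C32 and C27 grants L4 (A6).
green-badge would need T8 and T13 (A2), but T13 is never granted. black-key would need K17 and T8 (A7), but K17 is never granted. T10 would need green-badge (A4), but green-badge is never granted.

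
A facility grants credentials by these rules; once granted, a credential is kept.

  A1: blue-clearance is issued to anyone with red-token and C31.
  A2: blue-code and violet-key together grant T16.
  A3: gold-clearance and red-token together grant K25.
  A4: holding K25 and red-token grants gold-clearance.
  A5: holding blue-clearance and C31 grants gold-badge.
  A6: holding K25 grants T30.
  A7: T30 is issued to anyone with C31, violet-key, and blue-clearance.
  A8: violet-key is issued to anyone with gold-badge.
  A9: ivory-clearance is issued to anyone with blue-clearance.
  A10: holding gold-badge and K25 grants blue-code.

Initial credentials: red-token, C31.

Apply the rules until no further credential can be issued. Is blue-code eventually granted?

No

blue-code would need gold-badge and K25 (A10), but K25 is never granted.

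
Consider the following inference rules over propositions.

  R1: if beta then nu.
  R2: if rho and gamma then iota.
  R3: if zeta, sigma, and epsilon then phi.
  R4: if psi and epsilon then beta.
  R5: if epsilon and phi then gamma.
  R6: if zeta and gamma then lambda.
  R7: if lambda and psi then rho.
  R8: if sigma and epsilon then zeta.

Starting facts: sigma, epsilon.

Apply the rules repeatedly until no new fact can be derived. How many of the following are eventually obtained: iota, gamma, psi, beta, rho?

sigma and epsilon hold, so zeta follows (R8).
From zeta, sigma, and epsilon, R3 gives phi.
From epsilon and phi, R5 gives gamma.
iota would need rho and gamma (R2), but rho is never established.
gamma: reached.
No rule produces psi, and it is not given.
beta would need psi and epsilon (R4), but psi is never established.
rho would need lambda and psi (R7), but psi is never established.
Reached: gamma — 1 of the 5.

1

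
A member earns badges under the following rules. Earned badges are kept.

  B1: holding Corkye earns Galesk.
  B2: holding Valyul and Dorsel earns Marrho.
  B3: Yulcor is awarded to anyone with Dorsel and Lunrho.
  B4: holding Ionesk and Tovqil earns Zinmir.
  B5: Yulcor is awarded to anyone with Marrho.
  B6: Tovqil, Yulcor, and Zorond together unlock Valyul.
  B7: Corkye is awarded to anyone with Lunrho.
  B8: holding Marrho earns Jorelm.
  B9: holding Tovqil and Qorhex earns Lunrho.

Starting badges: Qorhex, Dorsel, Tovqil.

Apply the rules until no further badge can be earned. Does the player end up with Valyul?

Valyul would need Tovqil, Yulcor, and Zorond (B6), but Zorond is never earned.

No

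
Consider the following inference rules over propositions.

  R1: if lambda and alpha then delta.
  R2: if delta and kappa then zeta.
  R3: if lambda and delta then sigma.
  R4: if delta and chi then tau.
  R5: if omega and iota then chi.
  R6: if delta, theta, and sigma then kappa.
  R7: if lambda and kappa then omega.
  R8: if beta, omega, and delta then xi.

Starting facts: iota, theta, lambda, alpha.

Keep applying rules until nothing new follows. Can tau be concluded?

Yes

From lambda and alpha, R1 gives delta.
lambda and delta hold, so sigma follows (R3).
From delta, theta, and sigma, R6 gives kappa.
From lambda and kappa, R7 gives omega.
omega and iota hold, so chi follows (R5).
delta and chi hold, so tau follows (R4).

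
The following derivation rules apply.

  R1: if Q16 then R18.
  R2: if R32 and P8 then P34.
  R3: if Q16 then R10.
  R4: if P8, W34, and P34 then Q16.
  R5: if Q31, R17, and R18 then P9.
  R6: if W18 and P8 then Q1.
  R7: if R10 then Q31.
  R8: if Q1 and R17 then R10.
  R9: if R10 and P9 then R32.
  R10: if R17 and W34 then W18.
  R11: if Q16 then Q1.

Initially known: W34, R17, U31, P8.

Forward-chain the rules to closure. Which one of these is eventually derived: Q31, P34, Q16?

R17 and W34 hold, so W18 follows (R10).
W18 and P8 hold, so Q1 follows (R6).
Q1 and R17 hold, so R10 follows (R8).
From R10, R7 gives Q31.
P34 would need R32 and P8 (R2), but R32 is never established. Q16 would need P8, W34, and P34 (R4), but P34 is never established.

Q31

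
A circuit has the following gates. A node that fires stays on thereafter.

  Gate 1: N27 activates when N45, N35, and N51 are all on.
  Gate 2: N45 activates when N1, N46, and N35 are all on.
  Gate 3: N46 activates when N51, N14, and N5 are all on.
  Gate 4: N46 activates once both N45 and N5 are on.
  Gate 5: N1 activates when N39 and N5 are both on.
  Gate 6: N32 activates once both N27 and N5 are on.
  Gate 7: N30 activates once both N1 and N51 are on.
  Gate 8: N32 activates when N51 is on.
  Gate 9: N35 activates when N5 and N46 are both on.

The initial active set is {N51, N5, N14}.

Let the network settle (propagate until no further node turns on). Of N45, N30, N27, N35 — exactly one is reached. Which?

N35

Gate 3: N51, N14, and N5 on → N46 on.
Gate 9: N5 and N46 on → N35 on.
N30 would need N1 and N51 (Gate 7), but N1 never turns on. N45 would need N1, N46, and N35 (Gate 2), but N1 never turns on. N27 would need N45, N35, and N51 (Gate 1), but N45 never turns on.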